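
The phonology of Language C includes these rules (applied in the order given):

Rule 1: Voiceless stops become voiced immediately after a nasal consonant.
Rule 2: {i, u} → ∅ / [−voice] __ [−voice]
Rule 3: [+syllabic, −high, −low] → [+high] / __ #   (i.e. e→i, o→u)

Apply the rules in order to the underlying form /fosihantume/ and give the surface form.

Rule 1 (post-nasal voicing): /t/ is a voiceless stop immediately after the nasal /n/, so it voices to [d]. /fosihantume/ → fosihandume.
Rule 2 (high vowel syncope): /i/ is a high vowel flanked by voiceless consonants /s/ and /h/, so it deletes. /fosihandume/ → foshandume.
Rule 3 (final vowel raising): /e/ is a mid vowel in word-final position, so it raises to [i]. /foshandume/ → foshandumi.

foshandumi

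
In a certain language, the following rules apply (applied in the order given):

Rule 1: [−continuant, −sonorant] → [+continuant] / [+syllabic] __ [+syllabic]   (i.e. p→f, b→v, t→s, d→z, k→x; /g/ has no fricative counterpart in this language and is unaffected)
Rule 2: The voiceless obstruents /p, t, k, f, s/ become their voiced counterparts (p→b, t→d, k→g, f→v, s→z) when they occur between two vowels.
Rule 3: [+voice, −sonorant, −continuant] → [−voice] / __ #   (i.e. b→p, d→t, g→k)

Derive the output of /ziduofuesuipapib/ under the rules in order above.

zizuovuezuivavip

Rule 1 (intervocalic spirantization): /d/ is a stop between vowels /i/ and /u/, so it spirantizes to the fricative [z]. /p/ is a stop between vowels /i/ and /a/, so it spirantizes to the fricative [f]. /p/ is a stop between vowels /a/ and /i/, so it spirantizes to the fricative [f]. /ziduofuesuipapib/ → zizuofuesuifafib.
Rule 2 (intervocalic voicing): /f/ is a voiceless obstruent between vowels /o/ and /u/, so it voices to [v]. /s/ is a voiceless obstruent between vowels /e/ and /u/, so it voices to [z]. /f/ is a voiceless obstruent between vowels /i/ and /a/, so it voices to [v]. /f/ is a voiceless obstruent between vowels /a/ and /i/, so it voices to [v]. /zizuofuesuifafib/ → zizuovuezuivavib.
Rule 3 (final devoicing): /b/ is a voiced stop in word-final position, so it devoices to [p]. /zizuovuezuivavib/ → zizuovuezuivavip.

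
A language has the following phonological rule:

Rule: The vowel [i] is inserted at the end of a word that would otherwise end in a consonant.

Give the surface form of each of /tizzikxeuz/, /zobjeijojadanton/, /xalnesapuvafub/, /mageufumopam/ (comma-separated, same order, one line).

tizzikxeuzi, zobjeijojadantoni, xalnesapuvafubi, mageufumopami

/tizzikxeuz/: the form ends in the consonant /z/, so [i] is inserted word-finally. → [tizzikxeuzi].
/zobjeijojadanton/: the form ends in the consonant /n/, so [i] is inserted word-finally. → [zobjeijojadantoni].
/xalnesapuvafub/: the form ends in the consonant /b/, so [i] is inserted word-finally. → [xalnesapuvafubi].
/mageufumopam/: the form ends in the consonant /m/, so [i] is inserted word-finally. → [mageufumopami].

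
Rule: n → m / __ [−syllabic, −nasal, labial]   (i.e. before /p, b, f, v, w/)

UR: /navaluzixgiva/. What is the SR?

navaluzixgiva

No segment of /navaluzixgiva/ meets the structural description of the rule, so the form surfaces unchanged.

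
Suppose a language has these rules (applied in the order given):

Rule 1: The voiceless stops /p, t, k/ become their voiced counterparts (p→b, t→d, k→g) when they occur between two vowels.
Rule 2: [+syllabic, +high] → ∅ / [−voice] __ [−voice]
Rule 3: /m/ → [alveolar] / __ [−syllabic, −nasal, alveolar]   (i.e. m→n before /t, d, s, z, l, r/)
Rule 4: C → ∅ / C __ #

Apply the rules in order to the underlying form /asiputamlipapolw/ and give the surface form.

asibudanlibabol

Rule 1 (intervocalic voicing): /p/ is a voiceless stop between vowels /i/ and /u/, so it voices to [b]. /t/ is a voiceless stop between vowels /u/ and /a/, so it voices to [d]. /p/ is a voiceless stop between vowels /i/ and /a/, so it voices to [b]. /p/ is a voiceless stop between vowels /a/ and /o/, so it voices to [b]. /asiputamlipapolw/ → asibudamlibabolw.
Rule 2 (high vowel syncope): no segment meets the environment; /asibudamlibabolw/ is unchanged.
Rule 3 (nasal place assimilation): /m/ precedes the alveolar consonant /l/, so it assimilates in place to [n]. /asibudamlibabolw/ → asibudanlibabolw.
Rule 4 (final cluster simplification): /w/ is the second consonant of a word-final cluster /lw/, so it deletes. /asibudanlibabolw/ → asibudanlibabol.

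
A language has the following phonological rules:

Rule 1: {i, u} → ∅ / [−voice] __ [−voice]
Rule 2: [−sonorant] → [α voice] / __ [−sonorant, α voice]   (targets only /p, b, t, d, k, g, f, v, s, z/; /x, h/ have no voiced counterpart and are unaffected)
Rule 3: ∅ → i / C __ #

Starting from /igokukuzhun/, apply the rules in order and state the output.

Rule 1 (high vowel syncope): /u/ is a high vowel flanked by voiceless consonants /k/ and /k/, so it deletes. /igokukuzhun/ → igokkuzhun.
Rule 2 (regressive voicing assimilation): /z/ precedes the voiceless obstruent /h/, so it devoices to [s] by assimilation. /igokkuzhun/ → igokkushun.
Rule 3 (final i-epenthesis): the form ends in the consonant /n/, so [i] is inserted word-finally. /igokkushun/ → igokkushuni.

igokkushuni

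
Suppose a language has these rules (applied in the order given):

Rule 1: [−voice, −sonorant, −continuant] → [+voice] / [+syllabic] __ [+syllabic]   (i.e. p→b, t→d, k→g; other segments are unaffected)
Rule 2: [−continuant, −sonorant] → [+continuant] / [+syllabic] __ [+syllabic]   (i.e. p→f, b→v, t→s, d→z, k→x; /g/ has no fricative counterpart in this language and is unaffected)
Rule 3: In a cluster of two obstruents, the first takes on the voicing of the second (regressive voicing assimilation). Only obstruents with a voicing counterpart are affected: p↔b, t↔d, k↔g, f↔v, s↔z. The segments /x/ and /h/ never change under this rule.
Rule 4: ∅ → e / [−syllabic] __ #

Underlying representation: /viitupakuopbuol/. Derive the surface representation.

viizuvaguobbuole

Rule 1 (intervocalic voicing): /t/ is a voiceless stop between vowels /i/ and /u/, so it voices to [d]. /p/ is a voiceless stop between vowels /u/ and /a/, so it voices to [b]. /k/ is a voiceless stop between vowels /a/ and /u/, so it voices to [g]. /viitupakuopbuol/ → viidubaguopbuol.
Rule 2 (intervocalic spirantization): /d/ is a stop between vowels /i/ and /u/, so it spirantizes to the fricative [z]. /b/ is a stop between vowels /u/ and /a/, so it spirantizes to the fricative [v]. /viidubaguopbuol/ → viizuvaguopbuol.
Rule 3 (regressive voicing assimilation): /p/ precedes the voiced obstruent /b/, so it voices to [b] by assimilation. /viizuvaguopbuol/ → viizuvaguobbuol.
Rule 4 (final e-epenthesis): the form ends in the consonant /l/, so [e] is inserted word-finally. /viizuvaguobbuol/ → viizuvaguobbuole.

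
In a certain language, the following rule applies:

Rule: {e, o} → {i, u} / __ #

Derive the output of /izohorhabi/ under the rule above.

izohorhabi

No segment of /izohorhabi/ meets the structural description of the rule, so the form surfaces unchanged.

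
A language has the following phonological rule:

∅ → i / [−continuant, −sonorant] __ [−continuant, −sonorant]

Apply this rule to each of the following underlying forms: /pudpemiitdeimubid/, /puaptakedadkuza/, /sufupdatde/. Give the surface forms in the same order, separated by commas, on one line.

pudipemiitideimubid, puapitakedadikuza, sufupidatide

/pudpemiitdeimubid/: /d/ and /p/ form a stop–stop cluster, so [i] is inserted between them. /t/ and /d/ form a stop–stop cluster, so [i] is inserted between them. → [pudipemiitideimubid].
/puaptakedadkuza/: /p/ and /t/ form a stop–stop cluster, so [i] is inserted between them. /d/ and /k/ form a stop–stop cluster, so [i] is inserted between them. → [puapitakedadikuza].
/sufupdatde/: /p/ and /d/ form a stop–stop cluster, so [i] is inserted between them. /t/ and /d/ form a stop–stop cluster, so [i] is inserted between them. → [sufupidatide].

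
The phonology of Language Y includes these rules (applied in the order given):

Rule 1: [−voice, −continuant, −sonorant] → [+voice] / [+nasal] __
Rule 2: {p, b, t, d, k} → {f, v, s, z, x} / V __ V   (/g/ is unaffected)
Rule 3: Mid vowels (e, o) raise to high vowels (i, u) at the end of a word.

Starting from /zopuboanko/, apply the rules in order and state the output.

zofuvoangu

Rule 1 (post-nasal voicing): /k/ is a voiceless stop immediately after the nasal /n/, so it voices to [g]. /zopuboanko/ → zopuboango.
Rule 2 (intervocalic spirantization): /p/ is a stop between vowels /o/ and /u/, so it spirantizes to the fricative [f]. /b/ is a stop between vowels /u/ and /o/, so it spirantizes to the fricative [v]. /zopuboango/ → zofuvoango.
Rule 3 (final vowel raising): /o/ is a mid vowel in word-final position, so it raises to [u]. /zofuvoango/ → zofuvoangu.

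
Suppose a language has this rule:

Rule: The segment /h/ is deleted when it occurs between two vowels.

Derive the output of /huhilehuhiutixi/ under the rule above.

/h/ occurs between vowels /u/ and /i/, so it deletes.
/h/ occurs between vowels /e/ and /u/, so it deletes.
/h/ occurs between vowels /u/ and /i/, so it deletes.
The other instance of /h/ does not occur in the required environment and remains unchanged.
Surface form: [huileuiutixi].

huileuiutixi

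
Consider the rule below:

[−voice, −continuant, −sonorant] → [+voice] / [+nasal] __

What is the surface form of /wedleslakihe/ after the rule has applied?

No segment of /wedleslakihe/ meets the structural description of the rule, so the form surfaces unchanged.

wedleslakihe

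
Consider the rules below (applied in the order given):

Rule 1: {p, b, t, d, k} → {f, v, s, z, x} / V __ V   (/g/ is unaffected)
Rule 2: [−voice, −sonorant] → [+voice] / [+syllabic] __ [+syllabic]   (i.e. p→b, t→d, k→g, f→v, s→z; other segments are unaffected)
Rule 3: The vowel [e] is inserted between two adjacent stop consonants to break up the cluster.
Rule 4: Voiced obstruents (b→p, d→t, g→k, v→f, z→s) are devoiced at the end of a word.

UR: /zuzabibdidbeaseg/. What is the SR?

zuzavibedidebeazek

Rule 1 (intervocalic spirantization): /b/ is a stop between vowels /a/ and /i/, so it spirantizes to the fricative [v]. /zuzabibdidbeaseg/ → zuzavibdidbeaseg.
Rule 2 (intervocalic voicing): /s/ is a voiceless obstruent between vowels /a/ and /e/, so it voices to [z]. /zuzavibdidbeaseg/ → zuzavibdidbeazeg.
Rule 3 (stop-cluster e-epenthesis): /b/ and /d/ form a stop–stop cluster, so [e] is inserted between them. /d/ and /b/ form a stop–stop cluster, so [e] is inserted between them. /zuzavibdidbeazeg/ → zuzavibedidebeazeg.
Rule 4 (final devoicing): /g/ is a voiced obstruent in word-final position, so it devoices to [k]. /zuzavibedidebeazeg/ → zuzavibedidebeazek.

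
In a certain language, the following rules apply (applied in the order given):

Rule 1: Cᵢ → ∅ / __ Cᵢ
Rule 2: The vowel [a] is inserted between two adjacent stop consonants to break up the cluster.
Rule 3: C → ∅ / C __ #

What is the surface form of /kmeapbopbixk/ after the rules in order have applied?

Rule 1 (degemination): no segment meets the environment; /kmeapbopbixk/ is unchanged.
Rule 2 (stop-cluster a-epenthesis): /p/ and /b/ form a stop–stop cluster, so [a] is inserted between them. /p/ and /b/ form a stop–stop cluster, so [a] is inserted between them. /kmeapbopbixk/ → kmeapabopabixk.
Rule 3 (final cluster simplification): /k/ is the second consonant of a word-final cluster /xk/, so it deletes. /kmeapabopabixk/ → kmeapabopabix.

kmeapabopabix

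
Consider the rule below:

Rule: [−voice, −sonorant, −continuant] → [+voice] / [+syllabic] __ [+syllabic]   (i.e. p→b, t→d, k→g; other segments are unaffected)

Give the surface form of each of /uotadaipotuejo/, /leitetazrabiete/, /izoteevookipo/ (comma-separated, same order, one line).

uodadaiboduejo, leidedazrabiede, izodeevoogibo

/uotadaipotuejo/: /t/ is a voiceless stop between vowels /o/ and /a/, so it voices to [d]. /p/ is a voiceless stop between vowels /i/ and /o/, so it voices to [b]. /t/ is a voiceless stop between vowels /o/ and /u/, so it voices to [d]. → [uodadaiboduejo].
/leitetazrabiete/: /t/ is a voiceless stop between vowels /i/ and /e/, so it voices to [d]. /t/ is a voiceless stop between vowels /e/ and /a/, so it voices to [d]. /t/ is a voiceless stop between vowels /e/ and /e/, so it voices to [d]. → [leidedazrabiede].
/izoteevookipo/: /t/ is a voiceless stop between vowels /o/ and /e/, so it voices to [d]. /k/ is a voiceless stop between vowels /o/ and /i/, so it voices to [g]. /p/ is a voiceless stop between vowels /i/ and /o/, so it voices to [b]. → [izodeevoogibo].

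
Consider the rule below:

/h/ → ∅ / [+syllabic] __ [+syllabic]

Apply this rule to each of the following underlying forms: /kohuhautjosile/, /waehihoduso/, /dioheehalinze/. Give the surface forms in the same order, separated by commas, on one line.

/kohuhautjosile/: /h/ occurs between vowels /o/ and /u/, so it deletes. /h/ occurs between vowels /u/ and /a/, so it deletes. → [kouautjosile].
/waehihoduso/: /h/ occurs between vowels /e/ and /i/, so it deletes. /h/ occurs between vowels /i/ and /o/, so it deletes. → [waeioduso].
/dioheehalinze/: /h/ occurs between vowels /o/ and /e/, so it deletes. /h/ occurs between vowels /e/ and /a/, so it deletes. → [dioeealinze].

kouautjosile, waeioduso, dioeealinze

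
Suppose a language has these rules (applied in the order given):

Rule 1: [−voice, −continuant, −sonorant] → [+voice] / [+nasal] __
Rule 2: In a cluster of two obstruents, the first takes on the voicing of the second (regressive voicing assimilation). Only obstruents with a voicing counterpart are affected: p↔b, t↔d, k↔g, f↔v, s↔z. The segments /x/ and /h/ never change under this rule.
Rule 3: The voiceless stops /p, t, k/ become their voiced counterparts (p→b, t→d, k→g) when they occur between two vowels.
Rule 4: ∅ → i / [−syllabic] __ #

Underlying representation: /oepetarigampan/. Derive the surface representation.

Rule 1 (post-nasal voicing): /p/ is a voiceless stop immediately after the nasal /m/, so it voices to [b]. /oepetarigampan/ → oepetarigamban.
Rule 2 (regressive voicing assimilation): no segment meets the environment; /oepetarigamban/ is unchanged.
Rule 3 (intervocalic voicing): /p/ is a voiceless stop between vowels /e/ and /e/, so it voices to [b]. /t/ is a voiceless stop between vowels /e/ and /a/, so it voices to [d]. /oepetarigamban/ → oebedarigamban.
Rule 4 (final i-epenthesis): the form ends in the consonant /n/, so [i] is inserted word-finally. /oebedarigamban/ → oebedarigambani.

oebedarigambani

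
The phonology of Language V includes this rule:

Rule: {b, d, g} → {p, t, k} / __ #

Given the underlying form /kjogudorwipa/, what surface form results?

kjogudorwipa

No segment of /kjogudorwipa/ meets the structural description of the rule, so the form surfaces unchanged.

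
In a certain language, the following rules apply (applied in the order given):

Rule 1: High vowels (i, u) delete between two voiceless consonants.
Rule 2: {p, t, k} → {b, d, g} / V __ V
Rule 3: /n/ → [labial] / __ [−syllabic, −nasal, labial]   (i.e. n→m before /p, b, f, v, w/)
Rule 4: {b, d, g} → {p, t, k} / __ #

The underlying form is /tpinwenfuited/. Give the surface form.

Rule 1 (high vowel syncope): no segment meets the environment; /tpinwenfuited/ is unchanged.
Rule 2 (intervocalic voicing): /t/ is a voiceless stop between vowels /i/ and /e/, so it voices to [d]. /tpinwenfuited/ → tpinwenfuided.
Rule 3 (nasal place assimilation): /n/ precedes the labial consonant /w/, so it assimilates in place to [m]. /n/ precedes the labial consonant /f/, so it assimilates in place to [m]. /tpinwenfuided/ → tpimwemfuided.
Rule 4 (final devoicing): /d/ is a voiced stop in word-final position, so it devoices to [t]. /tpimwemfuided/ → tpimwemfuidet.

tpimwemfuidet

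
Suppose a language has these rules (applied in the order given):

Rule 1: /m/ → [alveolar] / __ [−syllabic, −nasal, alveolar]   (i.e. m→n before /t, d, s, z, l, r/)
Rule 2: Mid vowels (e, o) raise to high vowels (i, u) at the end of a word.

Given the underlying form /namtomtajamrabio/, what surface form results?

Rule 1 (nasal place assimilation): /m/ precedes the alveolar consonant /t/, so it assimilates in place to [n]. /m/ precedes the alveolar consonant /t/, so it assimilates in place to [n]. /m/ precedes the alveolar consonant /r/, so it assimilates in place to [n]. /namtomtajamrabio/ → nantontajanrabio.
Rule 2 (final vowel raising): /o/ is a mid vowel in word-final position, so it raises to [u]. /nantontajanrabio/ → nantontajanrabiu.

nantontajanrabiu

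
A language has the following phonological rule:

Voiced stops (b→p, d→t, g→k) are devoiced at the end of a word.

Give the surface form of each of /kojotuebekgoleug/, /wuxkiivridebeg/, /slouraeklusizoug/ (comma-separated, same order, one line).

kojotuebekgoleuk, wuxkiivridebek, slouraeklusizouk

/kojotuebekgoleug/: /g/ is a voiced stop in word-final position, so it devoices to [k]. → [kojotuebekgoleuk].
/wuxkiivridebeg/: /g/ is a voiced stop in word-final position, so it devoices to [k]. → [wuxkiivridebek].
/slouraeklusizoug/: /g/ is a voiced stop in word-final position, so it devoices to [k]. → [slouraeklusizouk].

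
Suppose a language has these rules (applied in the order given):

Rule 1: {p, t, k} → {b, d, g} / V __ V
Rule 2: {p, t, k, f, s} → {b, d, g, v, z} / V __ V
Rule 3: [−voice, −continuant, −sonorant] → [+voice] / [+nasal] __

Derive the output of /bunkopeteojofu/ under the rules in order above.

bungobedeojovu

Rule 1 (intervocalic voicing): /p/ is a voiceless stop between vowels /o/ and /e/, so it voices to [b]. /t/ is a voiceless stop between vowels /e/ and /e/, so it voices to [d]. /bunkopeteojofu/ → bunkobedeojofu.
Rule 2 (intervocalic voicing): /f/ is a voiceless obstruent between vowels /o/ and /u/, so it voices to [v]. /bunkobedeojofu/ → bunkobedeojovu.
Rule 3 (post-nasal voicing): /k/ is a voiceless stop immediately after the nasal /n/, so it voices to [g]. /bunkobedeojovu/ → bungobedeojovu.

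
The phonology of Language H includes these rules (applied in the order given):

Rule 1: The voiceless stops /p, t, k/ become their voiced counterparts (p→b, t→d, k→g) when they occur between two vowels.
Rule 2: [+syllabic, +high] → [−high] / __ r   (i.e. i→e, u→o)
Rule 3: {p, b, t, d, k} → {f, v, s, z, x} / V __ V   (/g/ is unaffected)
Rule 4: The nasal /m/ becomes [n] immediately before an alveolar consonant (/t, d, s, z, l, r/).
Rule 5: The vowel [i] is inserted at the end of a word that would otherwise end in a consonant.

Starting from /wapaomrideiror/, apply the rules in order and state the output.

wavaonrizeerori

Rule 1 (intervocalic voicing): /p/ is a voiceless stop between vowels /a/ and /a/, so it voices to [b]. /wapaomrideiror/ → wabaomrideiror.
Rule 2 (pre-rhotic lowering): /i/ is a high vowel immediately before /r/, so it lowers to [e]. /wabaomrideiror/ → wabaomrideeror.
Rule 3 (intervocalic spirantization): /b/ is a stop between vowels /a/ and /a/, so it spirantizes to the fricative [v]. /d/ is a stop between vowels /i/ and /e/, so it spirantizes to the fricative [z]. /wabaomrideeror/ → wavaomrizeeror.
Rule 4 (nasal place assimilation): /m/ precedes the alveolar consonant /r/, so it assimilates in place to [n]. /wavaomrizeeror/ → wavaonrizeeror.
Rule 5 (final i-epenthesis): the form ends in the consonant /r/, so [i] is inserted word-finally. /wavaonrizeeror/ → wavaonrizeerori.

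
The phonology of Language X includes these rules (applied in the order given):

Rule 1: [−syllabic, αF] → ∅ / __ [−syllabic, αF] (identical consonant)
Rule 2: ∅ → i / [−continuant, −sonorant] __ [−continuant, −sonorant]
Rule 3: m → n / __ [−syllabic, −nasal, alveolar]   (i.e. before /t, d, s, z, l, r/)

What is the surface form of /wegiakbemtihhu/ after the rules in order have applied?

Rule 1 (degemination): /hh/ is a geminate; the first /h/ deletes. /wegiakbemtihhu/ → wegiakbemtihu.
Rule 2 (stop-cluster i-epenthesis): /k/ and /b/ form a stop–stop cluster, so [i] is inserted between them. /wegiakbemtihu/ → wegiakibemtihu.
Rule 3 (nasal place assimilation): /m/ precedes the alveolar consonant /t/, so it assimilates in place to [n]. /wegiakibemtihu/ → wegiakibentihu.

wegiakibentihu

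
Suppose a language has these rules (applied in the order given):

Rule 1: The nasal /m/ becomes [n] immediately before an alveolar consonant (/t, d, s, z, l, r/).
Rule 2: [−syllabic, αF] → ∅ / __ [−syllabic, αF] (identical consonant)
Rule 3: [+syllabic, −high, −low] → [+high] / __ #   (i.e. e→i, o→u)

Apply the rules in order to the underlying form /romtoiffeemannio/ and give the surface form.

rontoifeemaniu

Rule 1 (nasal place assimilation): /m/ precedes the alveolar consonant /t/, so it assimilates in place to [n]. /romtoiffeemannio/ → rontoiffeemannio.
Rule 2 (degemination): /ff/ is a geminate; the first /f/ deletes. /nn/ is a geminate; the first /n/ deletes. /rontoiffeemannio/ → rontoifeemanio.
Rule 3 (final vowel raising): /o/ is a mid vowel in word-final position, so it raises to [u]. /rontoifeemanio/ → rontoifeemaniu.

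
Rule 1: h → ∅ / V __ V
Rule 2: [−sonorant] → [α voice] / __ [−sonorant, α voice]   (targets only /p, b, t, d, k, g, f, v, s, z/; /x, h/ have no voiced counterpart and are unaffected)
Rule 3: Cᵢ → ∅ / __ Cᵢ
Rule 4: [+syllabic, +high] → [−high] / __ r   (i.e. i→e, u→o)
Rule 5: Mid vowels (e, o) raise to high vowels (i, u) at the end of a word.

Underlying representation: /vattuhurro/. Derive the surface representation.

vatuoru

Rule 1 (intervocalic h-deletion): /h/ occurs between vowels /u/ and /u/, so it deletes. /vattuhurro/ → vattuurro.
Rule 2 (regressive voicing assimilation): no segment meets the environment; /vattuurro/ is unchanged.
Rule 3 (degemination): /tt/ is a geminate; the first /t/ deletes. /rr/ is a geminate; the first /r/ deletes. /vattuurro/ → vatuuro.
Rule 4 (pre-rhotic lowering): /u/ is a high vowel immediately before /r/, so it lowers to [o]. /vatuuro/ → vatuoro.
Rule 5 (final vowel raising): /o/ is a mid vowel in word-final position, so it raises to [u]. /vatuoro/ → vatuoru.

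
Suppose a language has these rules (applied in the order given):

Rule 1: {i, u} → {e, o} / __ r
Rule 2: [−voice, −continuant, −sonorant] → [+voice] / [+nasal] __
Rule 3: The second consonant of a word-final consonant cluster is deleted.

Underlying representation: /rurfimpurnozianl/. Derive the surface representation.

Rule 1 (pre-rhotic lowering): /u/ is a high vowel immediately before /r/, so it lowers to [o]. /u/ is a high vowel immediately before /r/, so it lowers to [o]. /rurfimpurnozianl/ → rorfimpornozianl.
Rule 2 (post-nasal voicing): /p/ is a voiceless stop immediately after the nasal /m/, so it voices to [b]. /rorfimpornozianl/ → rorfimbornozianl.
Rule 3 (final cluster simplification): /l/ is the second consonant of a word-final cluster /nl/, so it deletes. /rorfimbornozianl/ → rorfimbornozian.

rorfimbornozian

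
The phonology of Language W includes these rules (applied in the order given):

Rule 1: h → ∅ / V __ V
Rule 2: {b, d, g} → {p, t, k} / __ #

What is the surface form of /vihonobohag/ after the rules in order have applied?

Rule 1 (intervocalic h-deletion): /h/ occurs between vowels /i/ and /o/, so it deletes. /h/ occurs between vowels /o/ and /a/, so it deletes. /vihonobohag/ → vionoboag.
Rule 2 (final devoicing): /g/ is a voiced stop in word-final position, so it devoices to [k]. /vionoboag/ → vionoboak.

vionoboak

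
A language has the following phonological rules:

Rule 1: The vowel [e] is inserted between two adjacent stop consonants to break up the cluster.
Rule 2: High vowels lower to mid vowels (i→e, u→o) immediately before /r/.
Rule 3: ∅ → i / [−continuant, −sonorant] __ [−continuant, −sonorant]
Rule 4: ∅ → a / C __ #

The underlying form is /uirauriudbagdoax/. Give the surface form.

Rule 1 (stop-cluster e-epenthesis): /d/ and /b/ form a stop–stop cluster, so [e] is inserted between them. /g/ and /d/ form a stop–stop cluster, so [e] is inserted between them. /uirauriudbagdoax/ → uirauriudebagedoax.
Rule 2 (pre-rhotic lowering): /i/ is a high vowel immediately before /r/, so it lowers to [e]. /u/ is a high vowel immediately before /r/, so it lowers to [o]. /uirauriudebagedoax/ → ueraoriudebagedoax.
Rule 3 (stop-cluster i-epenthesis): no segment meets the environment; /ueraoriudebagedoax/ is unchanged.
Rule 4 (final a-epenthesis): the form ends in the consonant /x/, so [a] is inserted word-finally. /ueraoriudebagedoax/ → ueraoriudebagedoaxa.

ueraoriudebagedoaxa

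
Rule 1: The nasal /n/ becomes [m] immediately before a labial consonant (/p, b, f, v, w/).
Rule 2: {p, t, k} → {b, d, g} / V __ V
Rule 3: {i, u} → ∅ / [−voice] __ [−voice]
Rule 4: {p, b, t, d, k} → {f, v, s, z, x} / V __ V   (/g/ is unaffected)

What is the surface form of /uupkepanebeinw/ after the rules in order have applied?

uupkevaneveimw

Rule 1 (nasal place assimilation): /n/ precedes the labial consonant /w/, so it assimilates in place to [m]. /uupkepanebeinw/ → uupkepanebeimw.
Rule 2 (intervocalic voicing): /p/ is a voiceless stop between vowels /e/ and /a/, so it voices to [b]. /uupkepanebeimw/ → uupkebanebeimw.
Rule 3 (high vowel syncope): no segment meets the environment; /uupkebanebeimw/ is unchanged.
Rule 4 (intervocalic spirantization): /b/ is a stop between vowels /e/ and /a/, so it spirantizes to the fricative [v]. /b/ is a stop between vowels /e/ and /e/, so it spirantizes to the fricative [v]. /uupkebanebeimw/ → uupkevaneveimw.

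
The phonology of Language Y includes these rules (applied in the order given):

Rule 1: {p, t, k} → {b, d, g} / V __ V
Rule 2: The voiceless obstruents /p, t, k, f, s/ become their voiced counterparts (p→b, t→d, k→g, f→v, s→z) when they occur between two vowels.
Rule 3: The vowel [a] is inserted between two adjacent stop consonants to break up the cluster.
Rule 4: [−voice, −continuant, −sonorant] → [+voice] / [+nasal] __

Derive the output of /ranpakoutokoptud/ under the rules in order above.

ranbagoudogopatud

Rule 1 (intervocalic voicing): /k/ is a voiceless stop between vowels /a/ and /o/, so it voices to [g]. /t/ is a voiceless stop between vowels /u/ and /o/, so it voices to [d]. /k/ is a voiceless stop between vowels /o/ and /o/, so it voices to [g]. /ranpakoutokoptud/ → ranpagoudogoptud.
Rule 2 (intervocalic voicing): no segment meets the environment; /ranpagoudogoptud/ is unchanged.
Rule 3 (stop-cluster a-epenthesis): /p/ and /t/ form a stop–stop cluster, so [a] is inserted between them. /ranpagoudogoptud/ → ranpagoudogopatud.
Rule 4 (post-nasal voicing): /p/ is a voiceless stop immediately after the nasal /n/, so it voices to [b]. /ranpagoudogopatud/ → ranbagoudogopatud.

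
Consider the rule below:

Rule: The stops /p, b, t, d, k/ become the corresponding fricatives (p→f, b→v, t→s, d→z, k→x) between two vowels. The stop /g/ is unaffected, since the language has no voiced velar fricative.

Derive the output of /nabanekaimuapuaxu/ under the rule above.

/b/ is a stop between vowels /a/ and /a/, so it spirantizes to the fricative [v].
/k/ is a stop between vowels /e/ and /a/, so it spirantizes to the fricative [x].
/p/ is a stop between vowels /a/ and /u/, so it spirantizes to the fricative [f].
Surface form: [navanexaimuafuaxu].

navanexaimuafuaxu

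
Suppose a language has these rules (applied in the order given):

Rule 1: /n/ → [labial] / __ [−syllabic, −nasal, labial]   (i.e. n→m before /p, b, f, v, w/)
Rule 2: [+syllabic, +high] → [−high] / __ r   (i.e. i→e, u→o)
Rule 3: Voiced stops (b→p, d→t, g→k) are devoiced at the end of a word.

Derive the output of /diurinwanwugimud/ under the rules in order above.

diorimwamwugimut

Rule 1 (nasal place assimilation): /n/ precedes the labial consonant /w/, so it assimilates in place to [m]. /n/ precedes the labial consonant /w/, so it assimilates in place to [m]. /diurinwanwugimud/ → diurimwamwugimud.
Rule 2 (pre-rhotic lowering): /u/ is a high vowel immediately before /r/, so it lowers to [o]. /diurimwamwugimud/ → diorimwamwugimud.
Rule 3 (final devoicing): /d/ is a voiced stop in word-final position, so it devoices to [t]. /diorimwamwugimud/ → diorimwamwugimut.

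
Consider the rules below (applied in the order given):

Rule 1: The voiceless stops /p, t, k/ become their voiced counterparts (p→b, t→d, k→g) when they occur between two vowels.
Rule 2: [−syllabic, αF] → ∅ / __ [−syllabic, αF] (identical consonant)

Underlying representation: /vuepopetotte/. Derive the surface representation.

vuebobedote

Rule 1 (intervocalic voicing): /p/ is a voiceless stop between vowels /e/ and /o/, so it voices to [b]. /p/ is a voiceless stop between vowels /o/ and /e/, so it voices to [b]. /t/ is a voiceless stop between vowels /e/ and /o/, so it voices to [d]. /vuepopetotte/ → vuebobedotte.
Rule 2 (degemination): /tt/ is a geminate; the first /t/ deletes. /vuebobedotte/ → vuebobedote.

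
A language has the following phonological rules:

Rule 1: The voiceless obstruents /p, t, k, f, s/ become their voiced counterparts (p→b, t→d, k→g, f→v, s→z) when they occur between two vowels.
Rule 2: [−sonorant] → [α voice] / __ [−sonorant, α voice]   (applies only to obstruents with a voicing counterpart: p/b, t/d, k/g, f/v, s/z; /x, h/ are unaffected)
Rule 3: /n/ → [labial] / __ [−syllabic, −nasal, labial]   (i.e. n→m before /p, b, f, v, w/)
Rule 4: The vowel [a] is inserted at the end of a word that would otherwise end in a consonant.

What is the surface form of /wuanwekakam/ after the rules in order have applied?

wuamwegagama

Rule 1 (intervocalic voicing): /k/ is a voiceless obstruent between vowels /e/ and /a/, so it voices to [g]. /k/ is a voiceless obstruent between vowels /a/ and /a/, so it voices to [g]. /wuanwekakam/ → wuanwegagam.
Rule 2 (regressive voicing assimilation): no segment meets the environment; /wuanwegagam/ is unchanged.
Rule 3 (nasal place assimilation): /n/ precedes the labial consonant /w/, so it assimilates in place to [m]. /wuanwegagam/ → wuamwegagam.
Rule 4 (final a-epenthesis): the form ends in the consonant /m/, so [a] is inserted word-finally. /wuamwegagam/ → wuamwegagama.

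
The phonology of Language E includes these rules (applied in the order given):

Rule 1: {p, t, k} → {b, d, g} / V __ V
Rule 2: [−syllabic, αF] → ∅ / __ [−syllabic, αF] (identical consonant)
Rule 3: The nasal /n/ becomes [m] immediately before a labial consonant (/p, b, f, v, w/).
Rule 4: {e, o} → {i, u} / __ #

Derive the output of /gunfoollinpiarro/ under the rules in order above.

Rule 1 (intervocalic voicing): no segment meets the environment; /gunfoollinpiarro/ is unchanged.
Rule 2 (degemination): /ll/ is a geminate; the first /l/ deletes. /rr/ is a geminate; the first /r/ deletes. /gunfoollinpiarro/ → gunfoolinpiaro.
Rule 3 (nasal place assimilation): /n/ precedes the labial consonant /f/, so it assimilates in place to [m]. /n/ precedes the labial consonant /p/, so it assimilates in place to [m]. /gunfoolinpiaro/ → gumfoolimpiaro.
Rule 4 (final vowel raising): /o/ is a mid vowel in word-final position, so it raises to [u]. /gumfoolimpiaro/ → gumfoolimpiaru.

gumfoolimpiaru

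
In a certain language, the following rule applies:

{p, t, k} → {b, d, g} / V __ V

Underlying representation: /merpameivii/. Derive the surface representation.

merpameivii

No segment of /merpameivii/ meets the structural description of the rule, so the form surfaces unchanged.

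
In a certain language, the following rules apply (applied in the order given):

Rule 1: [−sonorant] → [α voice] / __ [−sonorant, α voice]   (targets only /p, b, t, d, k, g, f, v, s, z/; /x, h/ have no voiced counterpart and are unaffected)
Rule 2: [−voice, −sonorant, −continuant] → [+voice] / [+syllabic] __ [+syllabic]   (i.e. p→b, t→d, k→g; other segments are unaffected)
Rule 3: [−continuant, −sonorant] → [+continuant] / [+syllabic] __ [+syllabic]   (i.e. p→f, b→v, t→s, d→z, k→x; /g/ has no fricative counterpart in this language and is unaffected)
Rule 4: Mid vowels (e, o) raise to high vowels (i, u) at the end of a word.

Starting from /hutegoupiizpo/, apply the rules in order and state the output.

huzegouviispu

Rule 1 (regressive voicing assimilation): /z/ precedes the voiceless obstruent /p/, so it devoices to [s] by assimilation. /hutegoupiizpo/ → hutegoupiispo.
Rule 2 (intervocalic voicing): /t/ is a voiceless stop between vowels /u/ and /e/, so it voices to [d]. /p/ is a voiceless stop between vowels /u/ and /i/, so it voices to [b]. /hutegoupiispo/ → hudegoubiispo.
Rule 3 (intervocalic spirantization): /d/ is a stop between vowels /u/ and /e/, so it spirantizes to the fricative [z]. /b/ is a stop between vowels /u/ and /i/, so it spirantizes to the fricative [v]. /hudegoubiispo/ → huzegouviispo.
Rule 4 (final vowel raising): /o/ is a mid vowel in word-final position, so it raises to [u]. /huzegouviispo/ → huzegouviispu.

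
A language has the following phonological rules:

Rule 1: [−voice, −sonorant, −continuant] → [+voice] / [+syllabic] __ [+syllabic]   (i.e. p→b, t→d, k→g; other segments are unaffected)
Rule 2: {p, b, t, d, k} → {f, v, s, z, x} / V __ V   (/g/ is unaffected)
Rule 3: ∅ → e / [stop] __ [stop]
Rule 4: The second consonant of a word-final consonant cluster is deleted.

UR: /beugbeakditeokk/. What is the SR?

Rule 1 (intervocalic voicing): /t/ is a voiceless stop between vowels /i/ and /e/, so it voices to [d]. /beugbeakditeokk/ → beugbeakdideokk.
Rule 2 (intervocalic spirantization): /d/ is a stop between vowels /i/ and /e/, so it spirantizes to the fricative [z]. /beugbeakdideokk/ → beugbeakdizeokk.
Rule 3 (stop-cluster e-epenthesis): /g/ and /b/ form a stop–stop cluster, so [e] is inserted between them. /k/ and /d/ form a stop–stop cluster, so [e] is inserted between them. /k/ and /k/ form a stop–stop cluster, so [e] is inserted between them. /beugbeakdizeokk/ → beugebeakedizeokek.
Rule 4 (final cluster simplification): no segment meets the environment; /beugebeakedizeokek/ is unchanged.

beugebeakedizeokek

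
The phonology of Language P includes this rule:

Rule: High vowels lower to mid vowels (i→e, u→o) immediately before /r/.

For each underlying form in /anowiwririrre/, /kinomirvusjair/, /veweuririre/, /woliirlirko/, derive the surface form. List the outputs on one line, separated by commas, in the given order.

anowiwrererre, kinomervusjaer, veweorerere, wolierlerko

/anowiwririrre/: /i/ is a high vowel immediately before /r/, so it lowers to [e]. /i/ is a high vowel immediately before /r/, so it lowers to [e]. → [anowiwrererre].
/kinomirvusjair/: /i/ is a high vowel immediately before /r/, so it lowers to [e]. /i/ is a high vowel immediately before /r/, so it lowers to [e]. → [kinomervusjaer].
/veweuririre/: /u/ is a high vowel immediately before /r/, so it lowers to [o]. /i/ is a high vowel immediately before /r/, so it lowers to [e]. /i/ is a high vowel immediately before /r/, so it lowers to [e]. → [veweorerere].
/woliirlirko/: /i/ is a high vowel immediately before /r/, so it lowers to [e]. /i/ is a high vowel immediately before /r/, so it lowers to [e]. → [wolierlerko].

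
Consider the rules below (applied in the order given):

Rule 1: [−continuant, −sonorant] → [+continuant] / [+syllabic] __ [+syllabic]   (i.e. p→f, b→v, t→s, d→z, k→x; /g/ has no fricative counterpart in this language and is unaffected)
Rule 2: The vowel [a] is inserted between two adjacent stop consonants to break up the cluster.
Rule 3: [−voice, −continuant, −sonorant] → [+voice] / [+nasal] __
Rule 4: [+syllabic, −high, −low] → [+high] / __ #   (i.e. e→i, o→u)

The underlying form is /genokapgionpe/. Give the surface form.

Rule 1 (intervocalic spirantization): /k/ is a stop between vowels /o/ and /a/, so it spirantizes to the fricative [x]. /genokapgionpe/ → genoxapgionpe.
Rule 2 (stop-cluster a-epenthesis): /p/ and /g/ form a stop–stop cluster, so [a] is inserted between them. /genoxapgionpe/ → genoxapagionpe.
Rule 3 (post-nasal voicing): /p/ is a voiceless stop immediately after the nasal /n/, so it voices to [b]. /genoxapagionpe/ → genoxapagionbe.
Rule 4 (final vowel raising): /e/ is a mid vowel in word-final position, so it raises to [i]. /genoxapagionbe/ → genoxapagionbi.

genoxapagionbi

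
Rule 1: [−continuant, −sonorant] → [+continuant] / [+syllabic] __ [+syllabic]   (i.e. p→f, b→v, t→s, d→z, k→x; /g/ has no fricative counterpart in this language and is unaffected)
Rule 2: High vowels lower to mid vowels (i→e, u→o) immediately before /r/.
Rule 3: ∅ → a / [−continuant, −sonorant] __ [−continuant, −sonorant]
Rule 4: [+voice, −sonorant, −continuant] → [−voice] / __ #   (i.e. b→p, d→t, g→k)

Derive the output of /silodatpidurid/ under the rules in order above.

silozatapizorit

Rule 1 (intervocalic spirantization): /d/ is a stop between vowels /o/ and /a/, so it spirantizes to the fricative [z]. /d/ is a stop between vowels /i/ and /u/, so it spirantizes to the fricative [z]. /silodatpidurid/ → silozatpizurid.
Rule 2 (pre-rhotic lowering): /u/ is a high vowel immediately before /r/, so it lowers to [o]. /silozatpizurid/ → silozatpizorid.
Rule 3 (stop-cluster a-epenthesis): /t/ and /p/ form a stop–stop cluster, so [a] is inserted between them. /silozatpizorid/ → silozatapizorid.
Rule 4 (final devoicing): /d/ is a voiced stop in word-final position, so it devoices to [t]. /silozatapizorid/ → silozatapizorit.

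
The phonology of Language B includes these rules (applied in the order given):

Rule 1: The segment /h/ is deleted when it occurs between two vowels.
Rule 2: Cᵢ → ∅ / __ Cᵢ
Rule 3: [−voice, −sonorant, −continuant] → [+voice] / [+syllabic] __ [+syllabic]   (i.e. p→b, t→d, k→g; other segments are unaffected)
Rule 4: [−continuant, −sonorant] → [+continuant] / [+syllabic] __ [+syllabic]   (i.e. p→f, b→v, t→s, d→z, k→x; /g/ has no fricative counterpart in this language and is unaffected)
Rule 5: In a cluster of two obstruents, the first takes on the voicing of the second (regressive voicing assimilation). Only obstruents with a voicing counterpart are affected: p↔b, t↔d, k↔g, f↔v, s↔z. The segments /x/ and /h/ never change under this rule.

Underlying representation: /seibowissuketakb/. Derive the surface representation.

seivowisugezagb

Rule 1 (intervocalic h-deletion): no segment meets the environment; /seibowissuketakb/ is unchanged.
Rule 2 (degemination): /ss/ is a geminate; the first /s/ deletes. /seibowissuketakb/ → seibowisuketakb.
Rule 3 (intervocalic voicing): /k/ is a voiceless stop between vowels /u/ and /e/, so it voices to [g]. /t/ is a voiceless stop between vowels /e/ and /a/, so it voices to [d]. /seibowisuketakb/ → seibowisugedakb.
Rule 4 (intervocalic spirantization): /b/ is a stop between vowels /i/ and /o/, so it spirantizes to the fricative [v]. /d/ is a stop between vowels /e/ and /a/, so it spirantizes to the fricative [z]. /seibowisugedakb/ → seivowisugezakb.
Rule 5 (regressive voicing assimilation): /k/ precedes the voiced obstruent /b/, so it voices to [g] by assimilation. /seivowisugezakb/ → seivowisugezagb.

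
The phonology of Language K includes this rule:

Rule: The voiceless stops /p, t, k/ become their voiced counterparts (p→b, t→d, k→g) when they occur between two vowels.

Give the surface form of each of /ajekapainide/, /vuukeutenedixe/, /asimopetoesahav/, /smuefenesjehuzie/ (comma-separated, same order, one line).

ajegabainide, vuugeudenedixe, asimobedoesahav, smuefenesjehuzie

/ajekapainide/: /k/ is a voiceless stop between vowels /e/ and /a/, so it voices to [g]. /p/ is a voiceless stop between vowels /a/ and /a/, so it voices to [b]. → [ajegabainide].
/vuukeutenedixe/: /k/ is a voiceless stop between vowels /u/ and /e/, so it voices to [g]. /t/ is a voiceless stop between vowels /u/ and /e/, so it voices to [d]. → [vuugeudenedixe].
/asimopetoesahav/: /p/ is a voiceless stop between vowels /o/ and /e/, so it voices to [b]. /t/ is a voiceless stop between vowels /e/ and /o/, so it voices to [d]. → [asimobedoesahav].
/smuefenesjehuzie/: the rule's environment is not met; surfaces unchanged as [smuefenesjehuzie].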